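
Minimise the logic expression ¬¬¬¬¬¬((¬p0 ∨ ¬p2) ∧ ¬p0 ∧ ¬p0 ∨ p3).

¬p0 ∨ p3

¬¬¬¬¬¬((¬p0 ∨ ¬p2) ∧ ¬p0 ∧ ¬p0 ∨ p3)
= ¬¬¬¬((¬p0 ∨ ¬p2) ∧ ¬p0 ∧ ¬p0 ∨ p3)   — double negation
= ¬¬¬¬(¬p0 ∧ ¬p0 ∨ p3)   — absorption
= ¬¬(¬p0 ∧ ¬p0 ∨ p3)   — double negation
= ¬p0 ∧ ¬p0 ∨ p3   — double negation
= ¬p0 ∨ p3   — idempotence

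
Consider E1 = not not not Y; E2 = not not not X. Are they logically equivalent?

E1: not not not Y
    = not Y   — double negation
E2: not not not X
    = not X   — double negation
These differ: at X=1, Y=0, E1 = 1 but E2 = 0.

No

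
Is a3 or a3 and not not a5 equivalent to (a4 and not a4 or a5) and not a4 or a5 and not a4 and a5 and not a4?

E1: a3 or a3 and not not a5
    = a3 or a3 and a5   [double negation]
    = a3   [absorption]
E2: (a4 and not a4 or a5) and not a4 or a5 and not a4 and a5 and not a4
    = a5 and not a4 or a5 and not a4 and a5 and not a4   [complement / identity]
    = a5 and not a4 or a5 and not a4   [idempotence]
    = a5 and not a4   [idempotence]
These differ: at a3=1, a4=0, a5=0, E1 = 1 but E2 = 0.

No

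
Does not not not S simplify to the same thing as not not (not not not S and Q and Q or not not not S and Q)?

No

E1: not not not S
    = not S
E2: not not (not not not S and Q and Q or not not not S and Q)
    = not not (not not not S and Q)
    = not not (not S and Q)
    = not S and Q
These differ: at Q=0, S=0, E1 = 1 but E2 = 0.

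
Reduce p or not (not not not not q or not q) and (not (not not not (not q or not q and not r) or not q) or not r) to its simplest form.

p

p or not (not not not not q or not q) and (not (not not not (not q or not q and not r) or not q) or not r)
= p or not (not not not not q or not q) and (not (not not not not q or not q) or not r)   — absorption
= p or not (not not not not q or not q)   — absorption
= p or not not not q and q   — De Morgan
= p or not q and q   — double negation
= p   — complement / identity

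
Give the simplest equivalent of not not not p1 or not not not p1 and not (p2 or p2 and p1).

not p1

not not not p1 or not not not p1 and not (p2 or p2 and p1)
= not not not p1 or not not not p1 and not p2
= not not not p1
= not p1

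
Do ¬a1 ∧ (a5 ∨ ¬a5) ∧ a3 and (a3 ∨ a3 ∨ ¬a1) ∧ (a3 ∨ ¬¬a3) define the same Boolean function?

E1: ¬a1 ∧ (a5 ∨ ¬a5) ∧ a3
    = ¬a1 ∧ a3   — complement / identity
E2: (a3 ∨ a3 ∨ ¬a1) ∧ (a3 ∨ ¬¬a3)
    = (a3 ∨ a3 ∨ ¬a1) ∧ (a3 ∨ a3)   — double negation
    = a3 ∨ a3   — absorption
    = a3   — idempotence
These differ: at a1=1, a3=1, a5=0, E1 = 0 but E2 = 1.

No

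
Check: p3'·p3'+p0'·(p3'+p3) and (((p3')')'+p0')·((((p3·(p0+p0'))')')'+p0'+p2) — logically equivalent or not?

E1: p3'·p3'+p0'·(p3'+p3)
    = p3'+p0'·(p3'+p3)   (idempotence)
    = p3'+p0'   (complement / identity)
E2: (((p3')')'+p0')·((((p3·(p0+p0'))')')'+p0'+p2)
    = (((p3')')'+p0')·(((p3')')'+p0'+p2)   (complement / identity)
    = ((p3')')'+p0'   (absorption)
    = p3'+p0'   (double negation)
Both reduce to p3'+p0', so they are equivalent.

Yes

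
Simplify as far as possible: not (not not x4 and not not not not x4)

not (not not x4 and not not not not x4)
= not (not not x4 and not not x4)   — double negation
= not x4 or not x4   — De Morgan
= not x4   — idempotence

not x4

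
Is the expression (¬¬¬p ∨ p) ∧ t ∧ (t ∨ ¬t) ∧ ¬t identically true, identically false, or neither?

identically false

(¬¬¬p ∨ p) ∧ t ∧ (t ∨ ¬t) ∧ ¬t
= (¬p ∨ p) ∧ t ∧ (t ∨ ¬t) ∧ ¬t   [double negation]
= t ∧ (t ∨ ¬t) ∧ ¬t   [complement / identity]
= t ∧ ¬t   [complement / identity]
= False   [complement]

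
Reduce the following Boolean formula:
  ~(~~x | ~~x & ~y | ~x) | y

y

~(~~x | ~~x & ~y | ~x) | y
= ~(~~x | ~x) | y   [absorption]
= ~x & x | y   [De Morgan]
= y   [complement / identity]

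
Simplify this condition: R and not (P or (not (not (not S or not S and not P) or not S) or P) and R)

R and not (P or (not (not (not S or not S and not P) or not S) or P) and R)
= R and not (P or (not (not not S or not S) or P) and R)   [absorption]
= R and not (P or (not S and S or P) and R)   [De Morgan]
= R and not (P or P and R)   [complement / identity]
= R and not P   [absorption]

R and not P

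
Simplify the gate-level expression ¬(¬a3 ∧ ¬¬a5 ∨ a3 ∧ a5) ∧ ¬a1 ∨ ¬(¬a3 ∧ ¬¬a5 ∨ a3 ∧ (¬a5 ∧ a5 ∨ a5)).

¬(¬a3 ∧ ¬¬a5 ∨ a3 ∧ a5) ∧ ¬a1 ∨ ¬(¬a3 ∧ ¬¬a5 ∨ a3 ∧ (¬a5 ∧ a5 ∨ a5))
= ¬(¬a3 ∧ ¬¬a5 ∨ a3 ∧ a5) ∧ ¬a1 ∨ ¬(¬a3 ∧ ¬¬a5 ∨ a3 ∧ a5)   — complement / identity
= ¬(¬a3 ∧ ¬¬a5 ∨ a3 ∧ a5)   — absorption
= ¬(¬a3 ∧ a5 ∨ a3 ∧ a5)   — double negation
= ¬a5   — distribution

¬a5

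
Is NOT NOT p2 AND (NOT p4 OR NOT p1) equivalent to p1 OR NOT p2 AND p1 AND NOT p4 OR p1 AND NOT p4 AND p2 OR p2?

No

E1: NOT NOT p2 AND (NOT p4 OR NOT p1)
    = p2 AND (NOT p4 OR NOT p1)
E2: p1 OR NOT p2 AND p1 AND NOT p4 OR p1 AND NOT p4 AND p2 OR p2
    = p1 OR p1 AND NOT p4 OR p2
    = p1 OR p2
These differ: at p1=1, p2=0, p4=1, E1 = 0 but E2 = 1.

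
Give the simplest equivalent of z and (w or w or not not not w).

z and (w or w or not not not w)
= z and (w or w or not w)   (double negation)
= z and (w or not w)   (idempotence)
= z   (complement / identity)

z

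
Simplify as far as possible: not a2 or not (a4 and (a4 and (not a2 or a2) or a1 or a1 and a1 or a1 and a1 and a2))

not a2 or not a4

not a2 or not (a4 and (a4 and (not a2 or a2) or a1 or a1 and a1 or a1 and a1 and a2))
= not a2 or not (a4 and (a4 and (not a2 or a2) or a1 or a1 and a1 or a1 and a2))   [idempotence]
= not a2 or not (a4 and (a4 and (not a2 or a2) or a1 or (a1 or a2) and a1))   [distribution]
= not a2 or not (a4 and (a4 or a1 or (a1 or a2) and a1))   [complement / identity]
= not a2 or not (a4 and (a4 or a1 or a1))   [absorption]
= not a2 or not (a4 and (a4 or a1))   [idempotence]
= not a2 or not a4   [absorption]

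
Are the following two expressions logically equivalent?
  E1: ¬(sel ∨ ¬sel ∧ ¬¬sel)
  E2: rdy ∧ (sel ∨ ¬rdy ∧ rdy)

No

E1: ¬(sel ∨ ¬sel ∧ ¬¬sel)
    = ¬(sel ∨ ¬sel ∧ sel)   (double negation)
    = ¬sel   (complement / identity)
E2: rdy ∧ (sel ∨ ¬rdy ∧ rdy)
    = rdy ∧ sel   (complement / identity)
These differ: at rdy=1, sel=0, E1 = 1 but E2 = 0.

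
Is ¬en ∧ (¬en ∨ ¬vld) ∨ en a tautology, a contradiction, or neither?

tautology

¬en ∧ (¬en ∨ ¬vld) ∨ en
= ¬en ∨ en   [absorption]
= True   [complement]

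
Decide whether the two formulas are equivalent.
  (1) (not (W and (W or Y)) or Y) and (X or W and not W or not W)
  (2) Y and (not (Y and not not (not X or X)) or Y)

E1: (not (W and (W or Y)) or Y) and (X or W and not W or not W)
    = (not W or Y) and (X or W and not W or not W)   [absorption]
    = Y and (X or W and not W) or not W   [distribution]
    = Y and X or not W   [complement / identity]
E2: Y and (not (Y and not not (not X or X)) or Y)
    = Y and (not (Y and (not X or X)) or Y)   [double negation]
    = Y and (not Y or Y)   [complement / identity]
    = Y   [complement / identity]
These differ: at W=0, X=0, Y=0, E1 = 1 but E2 = 0.

No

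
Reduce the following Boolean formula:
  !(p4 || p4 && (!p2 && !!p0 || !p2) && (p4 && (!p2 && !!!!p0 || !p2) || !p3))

!p4

!(p4 || p4 && (!p2 && !!p0 || !p2) && (p4 && (!p2 && !!!!p0 || !p2) || !p3))
= !(p4 || p4 && (!p2 && !!p0 || !p2) && (p4 && (!p2 && !!p0 || !p2) || !p3))   (double negation)
= !(p4 || p4 && (!p2 && !!p0 || !p2))   (absorption)
= !(p4 || p4 && (!p2 && p0 || !p2))   (double negation)
= !(p4 || p4 && !p2)   (absorption)
= !p4   (absorption)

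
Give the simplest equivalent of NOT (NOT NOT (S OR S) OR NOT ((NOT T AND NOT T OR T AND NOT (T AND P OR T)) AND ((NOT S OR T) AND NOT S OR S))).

NOT S AND NOT T

NOT (NOT NOT (S OR S) OR NOT ((NOT T AND NOT T OR T AND NOT (T AND P OR T)) AND ((NOT S OR T) AND NOT S OR S)))
= NOT (NOT NOT S OR NOT ((NOT T AND NOT T OR T AND NOT (T AND P OR T)) AND ((NOT S OR T) AND NOT S OR S)))   [idempotence]
= NOT (NOT NOT S OR NOT ((NOT T AND NOT T OR T AND NOT T) AND ((NOT S OR T) AND NOT S OR S)))   [absorption]
= NOT (NOT NOT S OR NOT ((NOT T AND NOT T OR T AND NOT T) AND (NOT S OR S)))   [absorption]
= NOT (NOT NOT S OR NOT (NOT T AND NOT T OR T AND NOT T))   [complement / identity]
= NOT (NOT NOT S OR NOT NOT T)   [distribution]
= NOT S AND NOT T   [De Morgan]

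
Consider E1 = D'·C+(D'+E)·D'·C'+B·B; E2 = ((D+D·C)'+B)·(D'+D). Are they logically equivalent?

E1: D'·C+(D'+E)·D'·C'+B·B
    = D'·C+(D'+E)·D'·C'+B   — idempotence
    = D'·C+D'·C'+B   — absorption
    = D'+B   — distribution
E2: ((D+D·C)'+B)·(D'+D)
    = (D+D·C)'+B   — complement / identity
    = D'+B   — absorption
Both reduce to D'+B, so they are equivalent.

Yes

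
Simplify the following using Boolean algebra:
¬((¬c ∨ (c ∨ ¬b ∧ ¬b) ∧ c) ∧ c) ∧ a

¬c ∧ a

¬((¬c ∨ (c ∨ ¬b ∧ ¬b) ∧ c) ∧ c) ∧ a
= ¬((¬c ∨ (c ∨ ¬b) ∧ c) ∧ c) ∧ a
= ¬((¬c ∨ c) ∧ c) ∧ a
= ¬c ∧ a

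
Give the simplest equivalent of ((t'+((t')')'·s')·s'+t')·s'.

((t'+((t')')'·s')·s'+t')·s'
= ((t'+t'·s')·s'+t')·s'   — double negation
= (t'·s'+t')·s'   — absorption
= t'·s'   — absorption

t'·s'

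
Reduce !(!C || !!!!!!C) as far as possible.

!(!C || !!!!!!C)
= !(!C || !!!!C)   (double negation)
= C && !!!C   (De Morgan)
= C && !C   (double negation)
= false   (complement)

false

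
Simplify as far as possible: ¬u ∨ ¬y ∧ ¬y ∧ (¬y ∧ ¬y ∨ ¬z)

¬u ∨ ¬y ∧ ¬y ∧ (¬y ∧ ¬y ∨ ¬z)
= ¬u ∨ ¬y ∧ ¬y   (absorption)
= ¬u ∨ ¬y   (idempotence)

¬u ∨ ¬y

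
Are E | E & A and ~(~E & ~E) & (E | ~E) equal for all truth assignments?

Yes

E1: E | E & A
    = E   — absorption
E2: ~(~E & ~E) & (E | ~E)
    = (E | E) & (E | ~E)   — De Morgan
    = E & ~E | E   — distribution
    = E   — complement / identity
Both reduce to E, so they are equivalent.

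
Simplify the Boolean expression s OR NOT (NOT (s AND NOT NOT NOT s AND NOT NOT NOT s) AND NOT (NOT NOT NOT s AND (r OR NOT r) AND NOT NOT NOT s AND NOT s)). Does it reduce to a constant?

s OR NOT (NOT (s AND NOT NOT NOT s AND NOT NOT NOT s) AND NOT (NOT NOT NOT s AND (r OR NOT r) AND NOT NOT NOT s AND NOT s))
= s OR s AND NOT NOT NOT s AND NOT NOT NOT s OR NOT NOT NOT s AND (r OR NOT r) AND NOT NOT NOT s AND NOT s
= s OR s AND NOT NOT NOT s AND NOT NOT NOT s OR NOT NOT NOT s AND NOT NOT NOT s AND NOT s
= s OR NOT NOT NOT s AND NOT NOT NOT s
= s OR NOT NOT NOT s
= s OR NOT s
= TRUE

TRUE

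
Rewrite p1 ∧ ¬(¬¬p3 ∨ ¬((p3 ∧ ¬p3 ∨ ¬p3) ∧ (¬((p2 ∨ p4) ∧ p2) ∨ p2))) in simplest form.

p1 ∧ ¬(¬¬p3 ∨ ¬((p3 ∧ ¬p3 ∨ ¬p3) ∧ (¬((p2 ∨ p4) ∧ p2) ∨ p2)))
= p1 ∧ ¬(¬¬p3 ∨ ¬((p3 ∧ ¬p3 ∨ ¬p3) ∧ (¬p2 ∨ p2)))   [absorption]
= p1 ∧ ¬(¬¬p3 ∨ ¬(¬p3 ∧ (¬p2 ∨ p2)))   [complement / identity]
= p1 ∧ ¬(¬¬p3 ∨ ¬¬p3)   [complement / identity]
= p1 ∧ ¬¬¬p3   [idempotence]
= p1 ∧ ¬p3   [double negation]

p1 ∧ ¬p3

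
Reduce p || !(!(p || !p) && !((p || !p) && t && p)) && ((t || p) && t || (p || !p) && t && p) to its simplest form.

p || !(!(p || !p) && !((p || !p) && t && p)) && ((t || p) && t || (p || !p) && t && p)
= p || (p || !p || (p || !p) && t && p) && ((t || p) && t || (p || !p) && t && p)
= p || (p || !p) && t && p || (p || !p) && (t || p) && t
= p || (p || !p) && t && p || (p || !p) && t
= p || (p || !p) && t
= p || t

p || t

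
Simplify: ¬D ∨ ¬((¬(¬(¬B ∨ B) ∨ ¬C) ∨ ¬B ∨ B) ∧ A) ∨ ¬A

¬D ∨ ¬((¬(¬(¬B ∨ B) ∨ ¬C) ∨ ¬B ∨ B) ∧ A) ∨ ¬A
= ¬D ∨ ¬(((¬B ∨ B) ∧ C ∨ ¬B ∨ B) ∧ A) ∨ ¬A   — De Morgan
= ¬D ∨ ¬((¬B ∨ B) ∧ A) ∨ ¬A   — absorption
= ¬D ∨ ¬A ∨ ¬A   — complement / identity
= ¬D ∨ ¬A   — idempotence

¬D ∨ ¬A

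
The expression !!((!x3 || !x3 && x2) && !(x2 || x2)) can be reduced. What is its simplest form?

!!((!x3 || !x3 && x2) && !(x2 || x2))
= !!((!x3 || !x3 && x2) && !x2)   (idempotence)
= !!(!x3 && !x2)   (absorption)
= !x3 && !x2   (double negation)

!x3 && !x2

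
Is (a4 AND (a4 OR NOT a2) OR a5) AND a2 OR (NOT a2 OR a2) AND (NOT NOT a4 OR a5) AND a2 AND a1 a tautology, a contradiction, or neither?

(a4 AND (a4 OR NOT a2) OR a5) AND a2 OR (NOT a2 OR a2) AND (NOT NOT a4 OR a5) AND a2 AND a1
= (a4 AND (a4 OR NOT a2) OR a5) AND a2 OR (NOT NOT a4 OR a5) AND a2 AND a1   (complement / identity)
= (a4 OR a5) AND a2 OR (NOT NOT a4 OR a5) AND a2 AND a1   (absorption)
= (a4 OR a5) AND a2 OR (a4 OR a5) AND a2 AND a1   (double negation)
= (a4 OR a5) AND a2   (absorption)
This depends on a2, a4, a5, so it is not a constant.

neither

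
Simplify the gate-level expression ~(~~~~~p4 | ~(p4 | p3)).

~(~~~~~p4 | ~(p4 | p3))
= ~(~~~p4 | ~(p4 | p3))   — double negation
= ~~p4 & (p4 | p3)   — De Morgan
= p4 & (p4 | p3)   — double negation
= p4   — absorption

p4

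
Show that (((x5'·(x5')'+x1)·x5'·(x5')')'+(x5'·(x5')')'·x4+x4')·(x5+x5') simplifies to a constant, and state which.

1

(((x5'·(x5')'+x1)·x5'·(x5')')'+(x5'·(x5')')'·x4+x4')·(x5+x5')
= ((x5'·(x5')')'+(x5'·(x5')')'·x4+x4')·(x5+x5')   — absorption
= ((x5'·(x5')')'+x4')·(x5+x5')   — absorption
= (x5+x5'+x4')·(x5+x5')   — De Morgan
= x5+x5'   — absorption
= 1   — complement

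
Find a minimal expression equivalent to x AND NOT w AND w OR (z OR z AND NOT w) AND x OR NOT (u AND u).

x AND NOT w AND w OR (z OR z AND NOT w) AND x OR NOT (u AND u)
= (NOT w AND w OR z OR z AND NOT w) AND x OR NOT (u AND u)
= (z OR z AND NOT w) AND x OR NOT (u AND u)
= (z OR z AND NOT w) AND x OR NOT u
= z AND x OR NOT u

z AND x OR NOT u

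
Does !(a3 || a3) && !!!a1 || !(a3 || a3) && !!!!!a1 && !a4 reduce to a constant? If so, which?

no

!(a3 || a3) && !!!a1 || !(a3 || a3) && !!!!!a1 && !a4
= !(a3 || a3) && !!!a1 || !(a3 || a3) && !!!a1 && !a4
= !(a3 || a3) && !!!a1
= !a3 && !!!a1
= !a3 && !a1
This depends on a1, a3, so it is not a constant.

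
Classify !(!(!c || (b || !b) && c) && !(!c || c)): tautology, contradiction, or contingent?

!(!(!c || (b || !b) && c) && !(!c || c))
= !(!(!c || c) && !(!c || c))   — complement / identity
= !c || c || !c || c   — De Morgan
= !c || c   — idempotence
= true   — complement

tautology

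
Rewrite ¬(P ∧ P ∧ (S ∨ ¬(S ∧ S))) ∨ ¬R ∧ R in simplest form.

¬(P ∧ P ∧ (S ∨ ¬(S ∧ S))) ∨ ¬R ∧ R
= ¬(P ∧ P ∧ (S ∨ ¬S)) ∨ ¬R ∧ R
= ¬(P ∧ P) ∨ ¬R ∧ R
= ¬(P ∧ P)
= ¬P

¬P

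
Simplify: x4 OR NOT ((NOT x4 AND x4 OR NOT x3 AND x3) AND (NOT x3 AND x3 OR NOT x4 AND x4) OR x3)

x4 OR NOT ((NOT x4 AND x4 OR NOT x3 AND x3) AND (NOT x3 AND x3 OR NOT x4 AND x4) OR x3)
= x4 OR NOT (NOT x3 AND x3 OR NOT x4 AND x4 AND NOT x4 AND x4 OR x3)
= x4 OR NOT (NOT x3 AND x3 OR NOT x4 AND x4 OR x3)
= x4 OR NOT (NOT x3 AND x3 OR x3)
= x4 OR NOT x3

x4 OR NOT x3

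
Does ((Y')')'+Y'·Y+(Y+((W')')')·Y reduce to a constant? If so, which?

((Y')')'+Y'·Y+(Y+((W')')')·Y
= ((Y')')'+Y'·Y+(Y+W')·Y   [double negation]
= ((Y')')'+Y'·Y+Y   [absorption]
= Y'+Y'·Y+Y   [double negation]
= Y'+Y   [complement / identity]
= 1   [complement]

yes, True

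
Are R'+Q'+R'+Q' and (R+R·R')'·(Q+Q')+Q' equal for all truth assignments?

Yes

E1: R'+Q'+R'+Q'
    = R'+Q'   [idempotence]
E2: (R+R·R')'·(Q+Q')+Q'
    = (R+R·R')'+Q'   [complement / identity]
    = R'+Q'   [complement / identity]
Both reduce to R'+Q', so they are equivalent.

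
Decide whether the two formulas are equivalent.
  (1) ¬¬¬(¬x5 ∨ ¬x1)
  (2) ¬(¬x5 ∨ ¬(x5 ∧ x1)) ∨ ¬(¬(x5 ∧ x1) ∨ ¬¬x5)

Yes

E1: ¬¬¬(¬x5 ∨ ¬x1)
    = ¬¬(x5 ∧ x1)   [De Morgan]
    = x5 ∧ x1   [double negation]
E2: ¬(¬x5 ∨ ¬(x5 ∧ x1)) ∨ ¬(¬(x5 ∧ x1) ∨ ¬¬x5)
    = ¬(¬x5 ∨ ¬(x5 ∧ x1)) ∨ x5 ∧ x1 ∧ ¬x5   [De Morgan]
    = x5 ∧ x5 ∧ x1 ∨ x5 ∧ x1 ∧ ¬x5   [De Morgan]
    = x5 ∧ x1   [distribution]
Both reduce to x5 ∧ x1, so they are equivalent.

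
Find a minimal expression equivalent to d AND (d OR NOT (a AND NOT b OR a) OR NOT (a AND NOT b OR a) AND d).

d

d AND (d OR NOT (a AND NOT b OR a) OR NOT (a AND NOT b OR a) AND d)
= d AND (d OR NOT (a AND NOT b OR a))   [absorption]
= d AND (d OR NOT a)   [absorption]
= d   [absorption]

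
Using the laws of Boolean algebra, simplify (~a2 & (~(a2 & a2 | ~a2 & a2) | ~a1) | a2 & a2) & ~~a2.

(~a2 & (~(a2 & a2 | ~a2 & a2) | ~a1) | a2 & a2) & ~~a2
= (~a2 & (~a2 | ~a1) | a2 & a2) & ~~a2   — distribution
= (~a2 & (~a2 | ~a1) | a2) & ~~a2   — idempotence
= (~a2 & (~a2 | ~a1) | a2) & a2   — double negation
= (~a2 | a2) & a2   — absorption
= a2   — complement / identity

a2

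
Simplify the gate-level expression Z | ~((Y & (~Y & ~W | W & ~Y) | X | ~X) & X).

Z | ~((Y & (~Y & ~W | W & ~Y) | X | ~X) & X)
= Z | ~((Y & ~Y | X | ~X) & X)   — distribution
= Z | ~((X | ~X) & X)   — complement / identity
= Z | ~X   — complement / identity

Z | ~X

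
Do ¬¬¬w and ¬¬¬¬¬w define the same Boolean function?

Yes

E1: ¬¬¬w
    = ¬w   [double negation]
E2: ¬¬¬¬¬w
    = ¬¬¬w   [double negation]
    = ¬w   [double negation]
Both reduce to ¬w, so they are equivalent.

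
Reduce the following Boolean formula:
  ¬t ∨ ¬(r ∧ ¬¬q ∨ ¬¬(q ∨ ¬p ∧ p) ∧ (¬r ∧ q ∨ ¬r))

¬t ∨ ¬(r ∧ ¬¬q ∨ ¬¬(q ∨ ¬p ∧ p) ∧ (¬r ∧ q ∨ ¬r))
= ¬t ∨ ¬(r ∧ ¬¬q ∨ ¬¬(q ∨ ¬p ∧ p) ∧ ¬r)   (absorption)
= ¬t ∨ ¬(r ∧ ¬¬q ∨ ¬¬q ∧ ¬r)   (complement / identity)
= ¬t ∨ ¬¬¬q   (distribution)
= ¬t ∨ ¬q   (double negation)

¬t ∨ ¬q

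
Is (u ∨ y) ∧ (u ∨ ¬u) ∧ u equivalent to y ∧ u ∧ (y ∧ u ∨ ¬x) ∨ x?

E1: (u ∨ y) ∧ (u ∨ ¬u) ∧ u
    = (u ∨ y) ∧ u   — complement / identity
    = u   — absorption
E2: y ∧ u ∧ (y ∧ u ∨ ¬x) ∨ x
    = y ∧ u ∨ x   — absorption
These differ: at u=0, x=1, y=0, E1 = 0 but E2 = 1.

No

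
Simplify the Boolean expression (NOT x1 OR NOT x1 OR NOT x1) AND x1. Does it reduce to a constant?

FALSE

(NOT x1 OR NOT x1 OR NOT x1) AND x1
= (NOT x1 OR NOT x1) AND x1   — idempotence
= NOT x1 AND x1   — idempotence
= FALSE   — complement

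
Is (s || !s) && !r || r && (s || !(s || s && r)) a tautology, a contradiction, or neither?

tautology

(s || !s) && !r || r && (s || !(s || s && r))
= (s || !s) && !r || r && (s || !s)   (absorption)
= s || !s   (distribution)
= true   (complement)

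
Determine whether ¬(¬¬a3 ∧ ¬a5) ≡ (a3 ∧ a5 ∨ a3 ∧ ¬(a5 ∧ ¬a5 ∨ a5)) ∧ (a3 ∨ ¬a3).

No

E1: ¬(¬¬a3 ∧ ¬a5)
    = ¬a3 ∨ a5
E2: (a3 ∧ a5 ∨ a3 ∧ ¬(a5 ∧ ¬a5 ∨ a5)) ∧ (a3 ∨ ¬a3)
    = a3 ∧ a5 ∨ a3 ∧ ¬(a5 ∧ ¬a5 ∨ a5)
    = a3 ∧ a5 ∨ a3 ∧ ¬a5
    = a3
These differ: at a3=0, a5=0, E1 = 1 but E2 = 0.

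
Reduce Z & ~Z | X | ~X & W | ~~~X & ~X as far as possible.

Z & ~Z | X | ~X & W | ~~~X & ~X
= Z & ~Z | X | ~X & W | ~X & ~X   (double negation)
= Z & ~Z | X | ~X & W | ~X   (idempotence)
= Z & ~Z | X | ~X   (absorption)
= X | ~X   (complement / identity)
= 1   (complement)

1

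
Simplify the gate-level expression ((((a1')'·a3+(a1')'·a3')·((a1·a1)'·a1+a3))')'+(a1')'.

((((a1')'·a3+(a1')'·a3')·((a1·a1)'·a1+a3))')'+(a1')'
= ((((a1')'·a3+(a1')'·a3')·(a1'·a1+a3))')'+(a1')'
= ((((a1')'·a3+(a1')'·a3')·a3)')'+(a1')'
= (((a1')'·a3)')'+(a1')'
= (a1')'·a3+(a1')'
= (a1')'
= a1

a1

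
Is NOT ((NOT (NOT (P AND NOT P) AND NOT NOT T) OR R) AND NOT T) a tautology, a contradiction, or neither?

neither

NOT ((NOT (NOT (P AND NOT P) AND NOT NOT T) OR R) AND NOT T)
= NOT ((P AND NOT P OR NOT T OR R) AND NOT T)
= NOT ((NOT T OR R) AND NOT T)
= NOT NOT T
= T
This depends on T, so it is not a constant.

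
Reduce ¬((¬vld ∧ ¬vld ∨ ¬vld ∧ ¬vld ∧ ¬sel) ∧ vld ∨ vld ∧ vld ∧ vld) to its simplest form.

¬((¬vld ∧ ¬vld ∨ ¬vld ∧ ¬vld ∧ ¬sel) ∧ vld ∨ vld ∧ vld ∧ vld)
= ¬(¬vld ∧ ¬vld ∧ vld ∨ vld ∧ vld ∧ vld)   (absorption)
= ¬(¬vld ∧ ¬vld ∧ vld ∨ vld ∧ vld)   (idempotence)
= ¬(¬vld ∧ vld ∨ vld ∧ vld)   (idempotence)
= ¬vld   (distribution)

¬vld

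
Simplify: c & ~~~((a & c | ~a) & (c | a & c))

c & ~~~((a & c | ~a) & (c | a & c))
= c & ~~~(~a & c | a & c)   — distribution
= c & ~~~c   — distribution
= c & ~c   — double negation
= 0   — complement

0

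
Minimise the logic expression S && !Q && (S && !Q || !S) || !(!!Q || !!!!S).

S && !Q && (S && !Q || !S) || !(!!Q || !!!!S)
= S && !Q && (S && !Q || !S) || !Q && !!!S
= S && !Q && (S && !Q || !S) || !Q && !S
= S && !Q || !Q && !S
= !Q

!Q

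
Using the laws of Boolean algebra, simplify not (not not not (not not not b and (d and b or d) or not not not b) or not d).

not b and d

not (not not not (not not not b and (d and b or d) or not not not b) or not d)
= not (not (not not not b and (d and b or d) or not not not b) or not d)   — double negation
= (not not not b and (d and b or d) or not not not b) and d   — De Morgan
= (not not not b and d or not not not b) and d   — absorption
= not not not b and d   — absorption
= not b and d   — double negation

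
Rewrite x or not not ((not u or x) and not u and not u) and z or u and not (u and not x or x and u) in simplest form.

x or not u and z

x or not not ((not u or x) and not u and not u) and z or u and not (u and not x or x and u)
= x or not not ((not u or x) and not u and not u) and z or u and not u   [distribution]
= x or not not (not u and not u) and z or u and not u   [absorption]
= x or not not not u and z or u and not u   [idempotence]
= x or not u and z or u and not u   [double negation]
= x or not u and z   [complement / identity]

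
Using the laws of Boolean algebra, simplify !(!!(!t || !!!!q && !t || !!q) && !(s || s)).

t && !q || s

!(!!(!t || !!!!q && !t || !!q) && !(s || s))
= !(!t || !!!!q && !t || !!q) || s || s   (De Morgan)
= !(!t || !!q && !t || !!q) || s || s   (double negation)
= !(!t || !!q) || s || s   (absorption)
= !(!t || !!q) || s   (idempotence)
= t && !q || s   (De Morgan)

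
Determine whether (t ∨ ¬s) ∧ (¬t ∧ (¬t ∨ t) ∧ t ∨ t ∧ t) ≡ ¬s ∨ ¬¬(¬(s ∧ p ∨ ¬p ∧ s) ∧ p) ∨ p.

E1: (t ∨ ¬s) ∧ (¬t ∧ (¬t ∨ t) ∧ t ∨ t ∧ t)
    = (t ∨ ¬s) ∧ (¬t ∧ t ∨ t ∧ t)
    = (t ∨ ¬s) ∧ t
    = t
E2: ¬s ∨ ¬¬(¬(s ∧ p ∨ ¬p ∧ s) ∧ p) ∨ p
    = ¬s ∨ ¬¬(¬s ∧ p) ∨ p
    = ¬s ∨ ¬s ∧ p ∨ p
    = ¬s ∨ p
These differ: at p=0, s=0, t=0, E1 = 0 but E2 = 1.

No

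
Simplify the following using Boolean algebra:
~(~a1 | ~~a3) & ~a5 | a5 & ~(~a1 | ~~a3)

a1 & ~a3

~(~a1 | ~~a3) & ~a5 | a5 & ~(~a1 | ~~a3)
= ~(~a1 | ~~a3)   [distribution]
= a1 & ~a3   [De Morgan]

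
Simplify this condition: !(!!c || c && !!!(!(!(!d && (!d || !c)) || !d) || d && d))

!c

!(!!c || c && !!!(!(!(!d && (!d || !c)) || !d) || d && d))
= !(!!c || c && !!!(!(!!d || !d) || d && d))
= !(c || c && !!!(!(!!d || !d) || d && d))
= !(c || c && !!!(!d && d || d && d))
= !(c || c && !(!d && d || d && d))
= !(c || c && !d)
= !c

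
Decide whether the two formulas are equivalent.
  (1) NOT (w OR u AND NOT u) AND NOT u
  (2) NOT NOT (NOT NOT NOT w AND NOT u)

Yes

E1: NOT (w OR u AND NOT u) AND NOT u
    = NOT w AND NOT u   — complement / identity
E2: NOT NOT (NOT NOT NOT w AND NOT u)
    = NOT NOT NOT w AND NOT u   — double negation
    = NOT w AND NOT u   — double negation
Both reduce to NOT w AND NOT u, so they are equivalent.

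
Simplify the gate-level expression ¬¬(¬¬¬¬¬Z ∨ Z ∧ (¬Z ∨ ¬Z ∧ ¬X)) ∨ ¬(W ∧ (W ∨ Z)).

¬¬(¬¬¬¬¬Z ∨ Z ∧ (¬Z ∨ ¬Z ∧ ¬X)) ∨ ¬(W ∧ (W ∨ Z))
= ¬¬(¬¬¬Z ∨ Z ∧ (¬Z ∨ ¬Z ∧ ¬X)) ∨ ¬(W ∧ (W ∨ Z))   — double negation
= ¬¬(¬¬¬Z ∨ Z ∧ ¬Z) ∨ ¬(W ∧ (W ∨ Z))   — absorption
= ¬¬(¬Z ∨ Z ∧ ¬Z) ∨ ¬(W ∧ (W ∨ Z))   — double negation
= ¬¬(¬Z ∨ Z ∧ ¬Z) ∨ ¬W   — absorption
= ¬¬¬Z ∨ ¬W   — complement / identity
= ¬Z ∨ ¬W   — double negation

¬Z ∨ ¬W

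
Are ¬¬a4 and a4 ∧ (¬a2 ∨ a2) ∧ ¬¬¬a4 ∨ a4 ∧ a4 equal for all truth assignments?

Yes

E1: ¬¬a4
    = a4
E2: a4 ∧ (¬a2 ∨ a2) ∧ ¬¬¬a4 ∨ a4 ∧ a4
    = a4 ∧ ¬¬¬a4 ∨ a4 ∧ a4
    = a4 ∧ ¬a4 ∨ a4 ∧ a4
    = a4
Both reduce to a4, so they are equivalent.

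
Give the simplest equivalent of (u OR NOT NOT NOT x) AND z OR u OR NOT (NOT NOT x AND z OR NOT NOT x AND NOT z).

u OR NOT x

(u OR NOT NOT NOT x) AND z OR u OR NOT (NOT NOT x AND z OR NOT NOT x AND NOT z)
= (u OR NOT NOT NOT x) AND z OR u OR NOT NOT NOT x
= u OR NOT NOT NOT x
= u OR NOT x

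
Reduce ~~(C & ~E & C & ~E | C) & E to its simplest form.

~~(C & ~E & C & ~E | C) & E
= ~~(C & ~E | C) & E
= (C & ~E | C) & E
= C & E

C & E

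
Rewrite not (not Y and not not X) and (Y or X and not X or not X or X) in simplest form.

Y or not X

not (not Y and not not X) and (Y or X and not X or not X or X)
= not (not Y and not not X) and (Y or not X or X)   — complement / identity
= (Y or not X) and (Y or not X or X)   — De Morgan
= Y or not X   — absorption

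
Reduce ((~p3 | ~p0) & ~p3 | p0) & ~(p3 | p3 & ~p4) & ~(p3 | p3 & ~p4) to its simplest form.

~p3

((~p3 | ~p0) & ~p3 | p0) & ~(p3 | p3 & ~p4) & ~(p3 | p3 & ~p4)
= ((~p3 | ~p0) & ~p3 | p0) & ~(p3 | p3 & ~p4)   [idempotence]
= (~p3 | p0) & ~(p3 | p3 & ~p4)   [absorption]
= (~p3 | p0) & ~p3   [absorption]
= ~p3   [absorption]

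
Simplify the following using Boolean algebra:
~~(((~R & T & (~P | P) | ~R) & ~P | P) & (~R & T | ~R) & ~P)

~~(((~R & T & (~P | P) | ~R) & ~P | P) & (~R & T | ~R) & ~P)
= ~~(((~R & T | ~R) & ~P | P) & (~R & T | ~R) & ~P)   — complement / identity
= ~~((~R & T | ~R) & ~P)   — absorption
= ~~(~R & ~P)   — absorption
= ~R & ~P   — double negation

~R & ~P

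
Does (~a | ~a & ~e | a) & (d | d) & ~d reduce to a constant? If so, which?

yes, False

(~a | ~a & ~e | a) & (d | d) & ~d
= (~a | ~a & ~e | a) & d & ~d   — idempotence
= (~a | a) & d & ~d   — absorption
= d & ~d   — complement / identity
= 0   — complement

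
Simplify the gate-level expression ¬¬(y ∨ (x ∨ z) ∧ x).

y ∨ x

¬¬(y ∨ (x ∨ z) ∧ x)
= y ∨ (x ∨ z) ∧ x
= y ∨ x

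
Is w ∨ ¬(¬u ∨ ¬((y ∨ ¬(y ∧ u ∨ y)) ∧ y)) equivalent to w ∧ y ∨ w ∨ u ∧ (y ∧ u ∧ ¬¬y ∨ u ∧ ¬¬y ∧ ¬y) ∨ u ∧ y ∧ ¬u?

Yes

E1: w ∨ ¬(¬u ∨ ¬((y ∨ ¬(y ∧ u ∨ y)) ∧ y))
    = w ∨ ¬(¬u ∨ ¬((y ∨ ¬y) ∧ y))   [absorption]
    = w ∨ u ∧ (y ∨ ¬y) ∧ y   [De Morgan]
    = w ∨ u ∧ y   [complement / identity]
E2: w ∧ y ∨ w ∨ u ∧ (y ∧ u ∧ ¬¬y ∨ u ∧ ¬¬y ∧ ¬y) ∨ u ∧ y ∧ ¬u
    = w ∧ y ∨ w ∨ u ∧ u ∧ ¬¬y ∨ u ∧ y ∧ ¬u   [distribution]
    = w ∧ y ∨ w ∨ u ∧ u ∧ y ∨ u ∧ y ∧ ¬u   [double negation]
    = w ∧ y ∨ w ∨ u ∧ y   [distribution]
    = w ∨ u ∧ y   [absorption]
Both reduce to w ∨ u ∧ y, so they are equivalent.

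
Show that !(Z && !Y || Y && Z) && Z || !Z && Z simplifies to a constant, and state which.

false

!(Z && !Y || Y && Z) && Z || !Z && Z
= !Z && Z || !Z && Z   — distribution
= !Z && Z   — complement / identity
= false   — complement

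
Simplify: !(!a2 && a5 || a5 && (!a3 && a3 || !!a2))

!a5

!(!a2 && a5 || a5 && (!a3 && a3 || !!a2))
= !(!a2 && a5 || a5 && !!a2)
= !(!a2 && a5 || a5 && a2)
= !a5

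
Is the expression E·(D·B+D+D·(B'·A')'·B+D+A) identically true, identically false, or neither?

E·(D·B+D+D·(B'·A')'·B+D+A)
= E·(D·B+D+D·(B+A)·B+D+A)
= E·(D·B+D+D·B+D+A)
= E·(D·B+D+A)
= E·(D+A)
This depends on A, D, E, so it is not a constant.

neither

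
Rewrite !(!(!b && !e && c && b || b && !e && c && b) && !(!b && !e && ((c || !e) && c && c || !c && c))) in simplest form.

!e && c

!(!(!b && !e && c && b || b && !e && c && b) && !(!b && !e && ((c || !e) && c && c || !c && c)))
= !(!(!b && !e && c && b || b && !e && c && b) && !(!b && !e && (c && c || !c && c)))   (absorption)
= !(!(!e && c && b) && !(!b && !e && (c && c || !c && c)))   (distribution)
= !(!(!e && c && b) && !(!b && !e && c))   (distribution)
= !e && c && b || !b && !e && c   (De Morgan)
= !e && c   (distribution)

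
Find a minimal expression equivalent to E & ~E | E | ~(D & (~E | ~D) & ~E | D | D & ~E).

E & ~E | E | ~(D & (~E | ~D) & ~E | D | D & ~E)
= E & ~E | E | ~(D & ~E | D | D & ~E)   (absorption)
= E & ~E | E | ~(D | D & ~E)   (absorption)
= E | ~(D | D & ~E)   (complement / identity)
= E | ~D   (absorption)

E | ~D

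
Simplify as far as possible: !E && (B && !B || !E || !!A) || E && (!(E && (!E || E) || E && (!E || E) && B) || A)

!E || A

!E && (B && !B || !E || !!A) || E && (!(E && (!E || E) || E && (!E || E) && B) || A)
= !E && (!E || !!A) || E && (!(E && (!E || E) || E && (!E || E) && B) || A)   [complement / identity]
= !E && (!E || !!A) || E && (!(E && (!E || E)) || A)   [absorption]
= !E && (!E || A) || E && (!(E && (!E || E)) || A)   [double negation]
= !E && (!E || A) || E && (!E || A)   [complement / identity]
= !E || A   [distribution]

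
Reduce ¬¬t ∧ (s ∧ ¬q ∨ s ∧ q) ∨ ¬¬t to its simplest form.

t

¬¬t ∧ (s ∧ ¬q ∨ s ∧ q) ∨ ¬¬t
= ¬¬t ∧ s ∨ ¬¬t   [distribution]
= ¬¬t   [absorption]
= t   [double negation]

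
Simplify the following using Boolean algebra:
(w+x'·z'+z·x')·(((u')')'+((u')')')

(w+x'·z'+z·x')·(((u')')'+((u')')')
= (w+x')·(((u')')'+((u')')')   (distribution)
= (w+x')·((u')')'   (idempotence)
= (w+x')·u'   (double negation)

(w+x')·u'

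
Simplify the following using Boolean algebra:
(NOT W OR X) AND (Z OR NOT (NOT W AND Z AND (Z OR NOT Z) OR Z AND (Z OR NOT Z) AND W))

NOT W OR X

(NOT W OR X) AND (Z OR NOT (NOT W AND Z AND (Z OR NOT Z) OR Z AND (Z OR NOT Z) AND W))
= (NOT W OR X) AND (Z OR NOT (Z AND (Z OR NOT Z)))   (distribution)
= (NOT W OR X) AND (Z OR NOT Z)   (complement / identity)
= NOT W OR X   (complement / identity)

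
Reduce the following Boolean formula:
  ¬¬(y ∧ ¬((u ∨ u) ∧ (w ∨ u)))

y ∧ ¬u

¬¬(y ∧ ¬((u ∨ u) ∧ (w ∨ u)))
= ¬¬(y ∧ ¬(u ∨ u ∧ w))   (distribution)
= ¬¬(y ∧ ¬u)   (absorption)
= y ∧ ¬u   (double negation)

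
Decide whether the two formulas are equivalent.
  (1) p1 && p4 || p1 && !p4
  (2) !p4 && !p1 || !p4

E1: p1 && p4 || p1 && !p4
    = p1   — distribution
E2: !p4 && !p1 || !p4
    = !p4   — absorption
These differ: at p1=0, p4=0, E1 = 0 but E2 = 1.

No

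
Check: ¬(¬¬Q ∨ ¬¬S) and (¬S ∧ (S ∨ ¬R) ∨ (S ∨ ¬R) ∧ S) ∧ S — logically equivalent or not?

No

E1: ¬(¬¬Q ∨ ¬¬S)
    = ¬Q ∧ ¬S
E2: (¬S ∧ (S ∨ ¬R) ∨ (S ∨ ¬R) ∧ S) ∧ S
    = (S ∨ ¬R) ∧ S
    = S
These differ: at Q=0, R=0, S=1, E1 = 0 but E2 = 1.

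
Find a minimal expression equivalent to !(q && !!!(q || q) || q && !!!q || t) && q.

!t && q

!(q && !!!(q || q) || q && !!!q || t) && q
= !(q && !(q || q) || q && !!!q || t) && q
= !(q && !q || q && !!!q || t) && q
= !(q && !q || q && !q || t) && q
= !(q && !q || t) && q
= !t && q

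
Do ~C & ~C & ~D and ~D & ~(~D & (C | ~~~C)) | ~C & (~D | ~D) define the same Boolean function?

Yes

E1: ~C & ~C & ~D
    = ~C & ~D
E2: ~D & ~(~D & (C | ~~~C)) | ~C & (~D | ~D)
    = ~D & ~(~D & (C | ~C)) | ~C & (~D | ~D)
    = ~D & ~~D | ~C & (~D | ~D)
    = ~D & ~~D | ~C & ~D
    = ~D & D | ~C & ~D
    = ~C & ~D
Both reduce to ~C & ~D, so they are equivalent.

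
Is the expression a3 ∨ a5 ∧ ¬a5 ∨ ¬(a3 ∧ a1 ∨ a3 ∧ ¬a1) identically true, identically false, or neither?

a3 ∨ a5 ∧ ¬a5 ∨ ¬(a3 ∧ a1 ∨ a3 ∧ ¬a1)
= a3 ∨ a5 ∧ ¬a5 ∨ ¬a3   (distribution)
= a3 ∨ ¬a3   (complement / identity)
= True   (complement)

identically true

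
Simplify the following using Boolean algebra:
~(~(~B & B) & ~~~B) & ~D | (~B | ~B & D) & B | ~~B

B

~(~(~B & B) & ~~~B) & ~D | (~B | ~B & D) & B | ~~B
= (~B & B | ~~B) & ~D | (~B | ~B & D) & B | ~~B
= (~B & B | ~~B) & ~D | ~B & B | ~~B
= ~B & B | ~~B
= ~~B
= B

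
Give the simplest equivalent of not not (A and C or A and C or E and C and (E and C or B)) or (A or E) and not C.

not not (A and C or A and C or E and C and (E and C or B)) or (A or E) and not C
= not not (A and C or E and C and (E and C or B)) or (A or E) and not C
= not not (A and C or E and C) or (A or E) and not C
= A and C or E and C or (A or E) and not C
= C and (A or E) or (A or E) and not C
= A or E

A or E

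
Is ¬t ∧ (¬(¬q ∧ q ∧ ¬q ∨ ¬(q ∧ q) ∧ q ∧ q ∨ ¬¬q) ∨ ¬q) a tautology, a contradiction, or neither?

neither

¬t ∧ (¬(¬q ∧ q ∧ ¬q ∨ ¬(q ∧ q) ∧ q ∧ q ∨ ¬¬q) ∨ ¬q)
= ¬t ∧ (¬(¬q ∧ q ∧ ¬q ∨ ¬q ∧ q ∧ q ∨ ¬¬q) ∨ ¬q)   (idempotence)
= ¬t ∧ (¬(¬q ∧ q ∨ ¬¬q) ∨ ¬q)   (distribution)
= ¬t ∧ (¬¬¬q ∨ ¬q)   (complement / identity)
= ¬t ∧ (¬q ∨ ¬q)   (double negation)
= ¬t ∧ ¬q   (idempotence)
This depends on q, t, so it is not a constant.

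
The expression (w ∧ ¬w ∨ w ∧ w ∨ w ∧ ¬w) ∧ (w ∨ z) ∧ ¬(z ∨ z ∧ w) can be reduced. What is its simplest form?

w ∧ ¬z

(w ∧ ¬w ∨ w ∧ w ∨ w ∧ ¬w) ∧ (w ∨ z) ∧ ¬(z ∨ z ∧ w)
= (w ∧ ¬w ∨ w ∧ w ∨ w ∧ ¬w) ∧ (w ∨ z) ∧ ¬z   (absorption)
= (w ∧ w ∨ w ∧ ¬w) ∧ (w ∨ z) ∧ ¬z   (complement / identity)
= w ∧ (w ∨ z) ∧ ¬z   (distribution)
= w ∧ ¬z   (absorption)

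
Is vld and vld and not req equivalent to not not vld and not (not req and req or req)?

E1: vld and vld and not req
    = vld and not req
E2: not not vld and not (not req and req or req)
    = vld and not (not req and req or req)
    = vld and not req
Both reduce to vld and not req, so they are equivalent.

Yes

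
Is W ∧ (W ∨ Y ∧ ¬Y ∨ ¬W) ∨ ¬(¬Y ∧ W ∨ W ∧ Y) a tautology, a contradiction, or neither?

tautology

W ∧ (W ∨ Y ∧ ¬Y ∨ ¬W) ∨ ¬(¬Y ∧ W ∨ W ∧ Y)
= W ∧ (W ∨ ¬W) ∨ ¬(¬Y ∧ W ∨ W ∧ Y)   [complement / identity]
= W ∧ (W ∨ ¬W) ∨ ¬W   [distribution]
= W ∨ ¬W   [complement / identity]
= True   [complement]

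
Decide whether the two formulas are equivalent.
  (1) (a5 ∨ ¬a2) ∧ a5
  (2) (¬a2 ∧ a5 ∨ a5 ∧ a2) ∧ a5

Yes

E1: (a5 ∨ ¬a2) ∧ a5
    = a5   [absorption]
E2: (¬a2 ∧ a5 ∨ a5 ∧ a2) ∧ a5
    = a5 ∧ a5   [distribution]
    = a5   [idempotence]
Both reduce to a5, so they are equivalent.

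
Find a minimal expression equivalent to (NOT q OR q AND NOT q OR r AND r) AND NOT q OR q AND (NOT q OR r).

(NOT q OR q AND NOT q OR r AND r) AND NOT q OR q AND (NOT q OR r)
= (NOT q OR r AND r) AND NOT q OR q AND (NOT q OR r)   [complement / identity]
= (NOT q OR r) AND NOT q OR q AND (NOT q OR r)   [idempotence]
= NOT q OR r   [distribution]

NOT q OR r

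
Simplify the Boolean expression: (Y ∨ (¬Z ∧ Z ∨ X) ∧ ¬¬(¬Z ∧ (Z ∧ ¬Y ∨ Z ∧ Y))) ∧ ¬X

(Y ∨ (¬Z ∧ Z ∨ X) ∧ ¬¬(¬Z ∧ (Z ∧ ¬Y ∨ Z ∧ Y))) ∧ ¬X
= (Y ∨ (¬Z ∧ Z ∨ X) ∧ ¬Z ∧ (Z ∧ ¬Y ∨ Z ∧ Y)) ∧ ¬X
= (Y ∨ (¬Z ∧ Z ∨ X) ∧ ¬Z ∧ Z) ∧ ¬X
= (Y ∨ ¬Z ∧ Z) ∧ ¬X
= Y ∧ ¬X

Y ∧ ¬X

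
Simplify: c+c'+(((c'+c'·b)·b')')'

1

c+c'+(((c'+c'·b)·b')')'
= c+c'+(c'+c'·b)·b'   — double negation
= c+c'+c'·b'   — absorption
= c+c'   — absorption
= 1   — complement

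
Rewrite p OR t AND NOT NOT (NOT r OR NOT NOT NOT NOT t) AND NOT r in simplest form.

p OR t AND NOT r

p OR t AND NOT NOT (NOT r OR NOT NOT NOT NOT t) AND NOT r
= p OR t AND (NOT r OR NOT NOT NOT NOT t) AND NOT r   (double negation)
= p OR t AND (NOT r OR NOT NOT t) AND NOT r   (double negation)
= p OR t AND (NOT r OR t) AND NOT r   (double negation)
= p OR t AND NOT r   (absorption)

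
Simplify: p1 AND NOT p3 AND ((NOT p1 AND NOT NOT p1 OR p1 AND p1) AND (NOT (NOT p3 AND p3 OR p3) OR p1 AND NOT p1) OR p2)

p1 AND NOT p3

p1 AND NOT p3 AND ((NOT p1 AND NOT NOT p1 OR p1 AND p1) AND (NOT (NOT p3 AND p3 OR p3) OR p1 AND NOT p1) OR p2)
= p1 AND NOT p3 AND ((NOT p1 AND NOT NOT p1 OR p1 AND p1) AND NOT (NOT p3 AND p3 OR p3) OR p2)   (complement / identity)
= p1 AND NOT p3 AND ((NOT p1 AND p1 OR p1 AND p1) AND NOT (NOT p3 AND p3 OR p3) OR p2)   (double negation)
= p1 AND NOT p3 AND ((NOT p1 AND p1 OR p1 AND p1) AND NOT p3 OR p2)   (complement / identity)
= p1 AND NOT p3 AND (p1 AND NOT p3 OR p2)   (distribution)
= p1 AND NOT p3   (absorption)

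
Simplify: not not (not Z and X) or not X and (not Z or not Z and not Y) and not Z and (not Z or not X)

not Z

not not (not Z and X) or not X and (not Z or not Z and not Y) and not Z and (not Z or not X)
= not not (not Z and X) or not X and not Z and not Z and (not Z or not X)   [absorption]
= not Z and X or not X and not Z and not Z and (not Z or not X)   [double negation]
= not Z and X or not X and not Z and (not Z or not X)   [idempotence]
= not Z and X or not X and not Z   [absorption]
= not Z   [distribution]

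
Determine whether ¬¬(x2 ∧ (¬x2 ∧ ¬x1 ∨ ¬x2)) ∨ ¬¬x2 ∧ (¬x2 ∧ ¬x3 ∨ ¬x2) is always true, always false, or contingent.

¬¬(x2 ∧ (¬x2 ∧ ¬x1 ∨ ¬x2)) ∨ ¬¬x2 ∧ (¬x2 ∧ ¬x3 ∨ ¬x2)
= ¬¬(x2 ∧ ¬x2) ∨ ¬¬x2 ∧ (¬x2 ∧ ¬x3 ∨ ¬x2)   (absorption)
= ¬¬(x2 ∧ ¬x2) ∨ ¬¬x2 ∧ ¬x2   (absorption)
= ¬¬(x2 ∧ ¬x2) ∨ x2 ∧ ¬x2   (double negation)
= x2 ∧ ¬x2 ∨ x2 ∧ ¬x2   (double negation)
= x2 ∧ ¬x2   (idempotence)
= False   (complement)

always false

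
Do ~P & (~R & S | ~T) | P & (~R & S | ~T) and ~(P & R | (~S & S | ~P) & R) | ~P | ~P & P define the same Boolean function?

E1: ~P & (~R & S | ~T) | P & (~R & S | ~T)
    = ~R & S | ~T   [distribution]
E2: ~(P & R | (~S & S | ~P) & R) | ~P | ~P & P
    = ~(P & R | ~P & R) | ~P | ~P & P   [complement / identity]
    = ~(P & R | ~P & R) | ~P   [complement / identity]
    = ~R | ~P   [distribution]
These differ: at P=0, R=1, S=0, T=1, E1 = 0 but E2 = 1.

No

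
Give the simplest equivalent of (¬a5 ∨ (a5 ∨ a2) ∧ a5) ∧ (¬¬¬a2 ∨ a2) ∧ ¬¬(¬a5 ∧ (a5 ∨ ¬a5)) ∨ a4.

¬a5 ∨ a4

(¬a5 ∨ (a5 ∨ a2) ∧ a5) ∧ (¬¬¬a2 ∨ a2) ∧ ¬¬(¬a5 ∧ (a5 ∨ ¬a5)) ∨ a4
= (¬a5 ∨ (a5 ∨ a2) ∧ a5) ∧ (¬¬¬a2 ∨ a2) ∧ ¬¬¬a5 ∨ a4   — complement / identity
= (¬a5 ∨ (a5 ∨ a2) ∧ a5) ∧ (¬¬¬a2 ∨ a2) ∧ ¬a5 ∨ a4   — double negation
= (¬a5 ∨ (a5 ∨ a2) ∧ a5) ∧ (¬a2 ∨ a2) ∧ ¬a5 ∨ a4   — double negation
= (¬a5 ∨ (a5 ∨ a2) ∧ a5) ∧ ¬a5 ∨ a4   — complement / identity
= (¬a5 ∨ a5) ∧ ¬a5 ∨ a4   — absorption
= ¬a5 ∨ a4   — complement / identity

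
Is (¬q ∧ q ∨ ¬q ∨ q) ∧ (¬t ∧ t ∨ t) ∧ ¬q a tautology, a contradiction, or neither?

(¬q ∧ q ∨ ¬q ∨ q) ∧ (¬t ∧ t ∨ t) ∧ ¬q
= (¬q ∧ q ∨ ¬q ∨ q) ∧ t ∧ ¬q   [complement / identity]
= (¬q ∨ q) ∧ t ∧ ¬q   [complement / identity]
= t ∧ ¬q   [complement / identity]
This depends on q, t, so it is not a constant.

neither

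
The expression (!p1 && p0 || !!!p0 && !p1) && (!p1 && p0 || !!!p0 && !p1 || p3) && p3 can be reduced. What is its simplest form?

!p1 && p3

(!p1 && p0 || !!!p0 && !p1) && (!p1 && p0 || !!!p0 && !p1 || p3) && p3
= (!p1 && p0 || !!!p0 && !p1) && p3   (absorption)
= (!p1 && p0 || !p0 && !p1) && p3   (double negation)
= !p1 && p3   (distribution)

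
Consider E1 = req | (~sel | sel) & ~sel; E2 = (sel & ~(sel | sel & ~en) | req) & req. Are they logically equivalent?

No

E1: req | (~sel | sel) & ~sel
    = req | ~sel   (complement / identity)
E2: (sel & ~(sel | sel & ~en) | req) & req
    = (sel & ~sel | req) & req   (absorption)
    = req & req   (complement / identity)
    = req   (idempotence)
These differ: at en=1, req=0, sel=0, E1 = 1 but E2 = 0.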